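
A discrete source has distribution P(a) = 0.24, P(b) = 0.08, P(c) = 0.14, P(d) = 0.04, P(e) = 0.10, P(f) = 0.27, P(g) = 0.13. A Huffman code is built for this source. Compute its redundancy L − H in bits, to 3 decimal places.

Entropy H = −Σ p log₂ p ≈ 2.5934 bits.
Huffman merges: 1/25+2/25→3/25; 1/10+3/25→11/50; 13/100+7/50→27/100; 11/50+6/25→23/50; 27/100+27/100→27/50; 23/50+27/50→1. L = 261/100 ≈ 2.6100.
L − H = 2.6100 − 2.5934 = 0.017 bits.

0.017 bits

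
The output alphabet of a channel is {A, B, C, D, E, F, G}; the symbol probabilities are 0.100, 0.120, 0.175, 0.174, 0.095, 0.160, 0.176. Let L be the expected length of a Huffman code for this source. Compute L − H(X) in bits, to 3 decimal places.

Entropy H = −Σ p log₂ p ≈ 2.7650 bits.
Huffman merges: 19/200+1/10→39/200; 3/25+4/25→7/25; 87/500+7/40→349/1000; 22/125+39/200→371/1000; 7/25+349/1000→629/1000; 371/1000+629/1000→1. L = 353/125 ≈ 2.8240.
L − H = 2.8240 − 2.7650 = 0.059 bits.

0.059 bits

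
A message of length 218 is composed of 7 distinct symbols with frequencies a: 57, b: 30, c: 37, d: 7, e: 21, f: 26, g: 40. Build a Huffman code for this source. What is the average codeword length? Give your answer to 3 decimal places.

2.683 bits/symbol

Probabilities are the counts divided by 218.
Repeatedly combine the two least-probable nodes; the expected code length is the sum of the merged weights.
merge 7/218 + 21/218 → 14/109
merge 13/109 + 14/109 → 27/109
merge 15/109 + 37/218 → 67/218
merge 20/109 + 27/109 → 47/109
merge 57/218 + 67/218 → 62/109
merge 47/109 + 62/109 → 1
L = 14/109 + 27/109 + 67/218 + 47/109 + 62/109 + 1 = 585/218 ≈ 2.683 bits/symbol.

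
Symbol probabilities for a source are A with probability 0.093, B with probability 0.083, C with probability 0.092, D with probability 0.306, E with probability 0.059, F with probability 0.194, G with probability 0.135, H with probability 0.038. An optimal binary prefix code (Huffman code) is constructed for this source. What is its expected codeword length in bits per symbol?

Repeatedly combine the two least-probable nodes; the expected code length is the sum of the merged weights.
merge 19/500 + 59/1000 → 97/1000
merge 83/1000 + 23/250 → 7/40
merge 93/1000 + 97/1000 → 19/100
merge 27/200 + 7/40 → 31/100
merge 19/100 + 97/500 → 48/125
merge 153/500 + 31/100 → 77/125
merge 48/125 + 77/125 → 1
L = 97/1000 + 7/40 + 19/100 + 31/100 + 48/125 + 77/125 + 1 = 693/250 = 2.772 bits/symbol.

2.772 bits/symbol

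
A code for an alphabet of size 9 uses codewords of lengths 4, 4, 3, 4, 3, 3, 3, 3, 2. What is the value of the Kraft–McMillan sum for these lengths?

1.0625

With common denominator 2^4 = 16: Σ 2^(−ℓᵢ) = 1/16 + 1/16 + 2/16 + 1/16 + 2/16 + 2/16 + 2/16 + 2/16 + 4/16 = 17/16 = 1.0625.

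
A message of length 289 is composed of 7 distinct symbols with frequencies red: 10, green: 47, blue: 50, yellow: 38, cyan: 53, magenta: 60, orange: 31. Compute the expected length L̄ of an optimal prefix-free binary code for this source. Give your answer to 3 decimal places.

Probabilities are the counts divided by 289.
Repeatedly combine the two least-probable nodes; the expected code length is the sum of the merged weights.
merge 10/289 + 31/289 → 41/289
merge 38/289 + 41/289 → 79/289
merge 47/289 + 50/289 → 97/289
merge 53/289 + 60/289 → 113/289
merge 79/289 + 97/289 → 176/289
merge 113/289 + 176/289 → 1
L = 41/289 + 79/289 + 97/289 + 113/289 + 176/289 + 1 = 795/289 ≈ 2.751 bits/symbol.

2.751 bits/symbol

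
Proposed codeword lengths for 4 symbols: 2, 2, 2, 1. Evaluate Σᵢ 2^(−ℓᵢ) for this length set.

With common denominator 2^2 = 4: Σ 2^(−ℓᵢ) = 1/4 + 1/4 + 1/4 + 2/4 = 5/4 = 1.25.

1.25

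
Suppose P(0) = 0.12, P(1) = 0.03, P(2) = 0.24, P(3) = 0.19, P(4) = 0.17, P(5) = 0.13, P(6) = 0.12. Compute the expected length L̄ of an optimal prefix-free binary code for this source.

2.72 bits/symbol

Repeatedly combine the two least-probable nodes; the expected code length is the sum of the merged weights.
merge 3/100 + 3/25 → 3/20
merge 3/25 + 13/100 → 1/4
merge 3/20 + 17/100 → 8/25
merge 19/100 + 6/25 → 43/100
merge 1/4 + 8/25 → 57/100
merge 43/100 + 57/100 → 1
L = 3/20 + 1/4 + 8/25 + 43/100 + 57/100 + 1 = 68/25 = 2.72 bits/symbol.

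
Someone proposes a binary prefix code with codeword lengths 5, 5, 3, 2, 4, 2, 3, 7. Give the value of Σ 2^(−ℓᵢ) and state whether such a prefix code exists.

With common denominator 2^7 = 128: Σ 2^(−ℓᵢ) = 4/128 + 4/128 + 16/128 + 32/128 + 8/128 + 32/128 + 16/128 + 1/128 = 113/128 = 0.8828125.
Kraft's inequality requires Σ ≤ 1; here Σ = 0.8828125 ≤ 1, so such a prefix code exists.

0.8828125; yes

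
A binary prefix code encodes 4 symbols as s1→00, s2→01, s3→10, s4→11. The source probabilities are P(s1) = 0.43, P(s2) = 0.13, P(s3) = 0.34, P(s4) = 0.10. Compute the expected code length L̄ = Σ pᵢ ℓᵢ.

2 bits/symbol

L̄ = Σ pᵢ·ℓᵢ = 0.43·2 + 0.13·2 + 0.34·2 + 0.10·2 = 2 bits/symbol.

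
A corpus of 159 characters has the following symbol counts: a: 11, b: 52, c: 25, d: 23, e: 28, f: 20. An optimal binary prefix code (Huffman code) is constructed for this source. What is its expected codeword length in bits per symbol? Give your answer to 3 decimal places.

Probabilities are the counts divided by 159.
Repeatedly combine the two least-probable nodes; the expected code length is the sum of the merged weights.
merge 11/159 + 20/159 → 31/159
merge 23/159 + 25/159 → 16/53
merge 28/159 + 31/159 → 59/159
merge 16/53 + 52/159 → 100/159
merge 59/159 + 100/159 → 1
L = 31/159 + 16/53 + 59/159 + 100/159 + 1 = 397/159 ≈ 2.497 bits/symbol.

2.497 bits/symbol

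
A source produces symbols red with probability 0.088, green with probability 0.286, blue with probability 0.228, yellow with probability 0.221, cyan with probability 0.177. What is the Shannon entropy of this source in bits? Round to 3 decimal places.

2.235 bits

H = −Σ pᵢ log₂ pᵢ.
−0.088·log₂(0.088) = 0.3086
−0.286·log₂(0.286) = 0.5165
−0.228·log₂(0.228) = 0.4863
−0.221·log₂(0.221) = 0.4813
−0.177·log₂(0.177) = 0.4422
Sum ≈ 2.2348 → 2.235 bits.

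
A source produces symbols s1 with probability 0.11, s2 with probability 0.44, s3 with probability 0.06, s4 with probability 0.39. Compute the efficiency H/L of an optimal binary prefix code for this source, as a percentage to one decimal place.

95.1%

Entropy H = −Σ p log₂ p ≈ 1.6448 bits.
Huffman merges: 3/50+11/100→17/100; 17/100+39/100→14/25; 11/25+14/25→1. L = 173/100 ≈ 1.7300.
Efficiency = H/L = 1.6448/1.7300 = 95.1%.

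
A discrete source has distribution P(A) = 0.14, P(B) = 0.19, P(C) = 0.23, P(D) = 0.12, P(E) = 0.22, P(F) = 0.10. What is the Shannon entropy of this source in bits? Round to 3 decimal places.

H = −Σ pᵢ log₂ pᵢ.
−0.14·log₂(0.14) = 0.3971
−0.19·log₂(0.19) = 0.4552
−0.23·log₂(0.23) = 0.4877
−0.12·log₂(0.12) = 0.3671
−0.22·log₂(0.22) = 0.4806
−0.10·log₂(0.10) = 0.3322
Sum ≈ 2.5198 → 2.520 bits.

2.520 bits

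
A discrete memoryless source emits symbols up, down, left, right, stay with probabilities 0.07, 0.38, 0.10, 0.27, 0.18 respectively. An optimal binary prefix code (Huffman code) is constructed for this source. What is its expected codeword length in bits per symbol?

2.14 bits/symbol

Repeatedly combine the two least-probable nodes; the expected code length is the sum of the merged weights.
merge 7/100 + 1/10 → 17/100
merge 17/100 + 9/50 → 7/20
merge 27/100 + 7/20 → 31/50
merge 19/50 + 31/50 → 1
L = 17/100 + 7/20 + 31/50 + 1 = 107/50 = 2.14 bits/symbol.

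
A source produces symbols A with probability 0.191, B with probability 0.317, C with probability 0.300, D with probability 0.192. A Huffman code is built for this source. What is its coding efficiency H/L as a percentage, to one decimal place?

Entropy H = −Σ p log₂ p ≈ 1.9598 bits.
Huffman merges: 191/1000+24/125→383/1000; 3/10+317/1000→617/1000; 383/1000+617/1000→1. L = 2 ≈ 2.0000.
Efficiency = H/L = 1.9598/2.0000 = 98.0%.

98.0%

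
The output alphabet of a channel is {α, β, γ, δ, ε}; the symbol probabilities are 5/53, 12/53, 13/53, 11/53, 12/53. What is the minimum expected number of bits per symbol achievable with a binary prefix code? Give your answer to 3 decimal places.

Repeatedly combine the two least-probable nodes; the expected code length is the sum of the merged weights.
merge 5/53 + 11/53 → 16/53
merge 12/53 + 12/53 → 24/53
merge 13/53 + 16/53 → 29/53
merge 24/53 + 29/53 → 1
L = 16/53 + 24/53 + 29/53 + 1 = 122/53 ≈ 2.302 bits/symbol.

2.302 bits/symbol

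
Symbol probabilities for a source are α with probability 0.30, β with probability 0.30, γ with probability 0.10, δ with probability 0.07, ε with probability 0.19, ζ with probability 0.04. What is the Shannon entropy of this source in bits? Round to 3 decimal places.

2.284 bits

H = −Σ pᵢ log₂ pᵢ.
−0.30·log₂(0.30) = 0.5211
−0.30·log₂(0.30) = 0.5211
−0.10·log₂(0.10) = 0.3322
−0.07·log₂(0.07) = 0.2686
−0.19·log₂(0.19) = 0.4552
−0.04·log₂(0.04) = 0.1858
Sum ≈ 2.2839 → 2.284 bits.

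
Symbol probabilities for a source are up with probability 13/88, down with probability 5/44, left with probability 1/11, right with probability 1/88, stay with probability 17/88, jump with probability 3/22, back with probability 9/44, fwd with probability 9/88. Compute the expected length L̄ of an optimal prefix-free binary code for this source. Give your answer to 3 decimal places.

Repeatedly combine the two least-probable nodes; the expected code length is the sum of the merged weights.
merge 1/88 + 1/11 → 9/88
merge 9/88 + 9/88 → 9/44
merge 5/44 + 3/22 → 1/4
merge 13/88 + 17/88 → 15/44
merge 9/44 + 9/44 → 9/22
merge 1/4 + 15/44 → 13/22
merge 9/22 + 13/22 → 1
L = 9/88 + 9/44 + 1/4 + 15/44 + 9/22 + 13/22 + 1 = 255/88 ≈ 2.898 bits/symbol.

2.898 bits/symbol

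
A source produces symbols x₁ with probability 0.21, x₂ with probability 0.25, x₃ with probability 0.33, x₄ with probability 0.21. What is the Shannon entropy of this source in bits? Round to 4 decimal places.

1.9735 bits

H = −Σ pᵢ log₂ pᵢ.
−0.21·log₂(0.21) = 0.4728
−0.25·log₂(0.25) = 0.5000
−0.33·log₂(0.33) = 0.5278
−0.21·log₂(0.21) = 0.4728
Sum ≈ 1.9735 → 1.9735 bits.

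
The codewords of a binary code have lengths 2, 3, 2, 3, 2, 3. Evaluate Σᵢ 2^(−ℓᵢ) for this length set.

1.125

With common denominator 2^3 = 8: Σ 2^(−ℓᵢ) = 2/8 + 1/8 + 2/8 + 1/8 + 2/8 + 1/8 = 9/8 = 1.125.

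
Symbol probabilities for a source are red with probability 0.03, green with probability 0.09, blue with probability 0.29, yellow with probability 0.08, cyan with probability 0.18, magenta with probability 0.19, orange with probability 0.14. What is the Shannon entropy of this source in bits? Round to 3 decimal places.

2.571 bits

H = −Σ pᵢ log₂ pᵢ.
−0.03·log₂(0.03) = 0.1518
−0.09·log₂(0.09) = 0.3127
−0.29·log₂(0.29) = 0.5179
−0.08·log₂(0.08) = 0.2915
−0.18·log₂(0.18) = 0.4453
−0.19·log₂(0.19) = 0.4552
−0.14·log₂(0.14) = 0.3971
Sum ≈ 2.5715 → 2.571 bits.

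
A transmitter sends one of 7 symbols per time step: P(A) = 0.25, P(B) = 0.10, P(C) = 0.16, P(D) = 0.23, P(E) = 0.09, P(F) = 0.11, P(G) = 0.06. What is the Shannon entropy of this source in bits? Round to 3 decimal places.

2.649 bits

H = −Σ pᵢ log₂ pᵢ.
−0.25·log₂(0.25) = 0.5000
−0.10·log₂(0.10) = 0.3322
−0.16·log₂(0.16) = 0.4230
−0.23·log₂(0.23) = 0.4877
−0.09·log₂(0.09) = 0.3127
−0.11·log₂(0.11) = 0.3503
−0.06·log₂(0.06) = 0.2435
Sum ≈ 2.6494 → 2.649 bits.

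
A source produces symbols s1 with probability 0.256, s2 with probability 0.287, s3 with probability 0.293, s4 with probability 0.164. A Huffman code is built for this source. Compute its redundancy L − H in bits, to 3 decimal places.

0.033 bits

Entropy H = −Σ p log₂ p ≈ 1.9668 bits.
Huffman merges: 41/250+32/125→21/50; 287/1000+293/1000→29/50; 21/50+29/50→1. L = 2 ≈ 2.0000.
L − H = 2.0000 − 1.9668 = 0.033 bits.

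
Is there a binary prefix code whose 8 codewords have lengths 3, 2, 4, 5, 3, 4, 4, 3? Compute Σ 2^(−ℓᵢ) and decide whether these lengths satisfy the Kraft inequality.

With common denominator 2^5 = 32: Σ 2^(−ℓᵢ) = 4/32 + 8/32 + 2/32 + 1/32 + 4/32 + 2/32 + 2/32 + 4/32 = 27/32 = 0.84375.
Kraft's inequality requires Σ ≤ 1; here Σ = 0.84375 ≤ 1, so such a prefix code exists.

0.84375; yes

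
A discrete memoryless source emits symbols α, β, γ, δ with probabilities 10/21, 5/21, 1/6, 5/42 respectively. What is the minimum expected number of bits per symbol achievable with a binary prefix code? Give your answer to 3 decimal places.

Repeatedly combine the two least-probable nodes; the expected code length is the sum of the merged weights.
merge 5/42 + 1/6 → 2/7
merge 5/21 + 2/7 → 11/21
merge 10/21 + 11/21 → 1
L = 2/7 + 11/21 + 1 = 38/21 ≈ 1.810 bits/symbol.

1.810 bits/symbol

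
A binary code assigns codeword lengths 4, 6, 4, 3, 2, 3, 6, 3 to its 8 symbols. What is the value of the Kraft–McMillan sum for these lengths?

With common denominator 2^6 = 64: Σ 2^(−ℓᵢ) = 4/64 + 1/64 + 4/64 + 8/64 + 16/64 + 8/64 + 1/64 + 8/64 = 50/64 = 0.78125.

0.78125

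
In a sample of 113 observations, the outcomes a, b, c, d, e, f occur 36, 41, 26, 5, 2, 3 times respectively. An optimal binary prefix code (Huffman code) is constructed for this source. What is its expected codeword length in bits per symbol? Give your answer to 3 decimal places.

2.088 bits/symbol

Probabilities are the counts divided by 113.
Repeatedly combine the two least-probable nodes; the expected code length is the sum of the merged weights.
merge 2/113 + 3/113 → 5/113
merge 5/113 + 5/113 → 10/113
merge 10/113 + 26/113 → 36/113
merge 36/113 + 36/113 → 72/113
merge 41/113 + 72/113 → 1
L = 5/113 + 10/113 + 36/113 + 72/113 + 1 = 236/113 ≈ 2.088 bits/symbol.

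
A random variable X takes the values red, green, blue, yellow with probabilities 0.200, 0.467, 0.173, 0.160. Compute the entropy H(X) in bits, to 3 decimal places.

H = −Σ pᵢ log₂ pᵢ.
−0.200·log₂(0.200) = 0.4644
−0.467·log₂(0.467) = 0.5130
−0.173·log₂(0.173) = 0.4379
−0.160·log₂(0.160) = 0.4230
Sum ≈ 1.8383 → 1.838 bits.

1.838 bits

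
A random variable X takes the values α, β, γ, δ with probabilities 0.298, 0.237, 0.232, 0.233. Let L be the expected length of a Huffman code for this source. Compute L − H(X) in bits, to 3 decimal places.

Entropy H = −Σ p log₂ p ≈ 1.9914 bits.
Huffman merges: 29/125+233/1000→93/200; 237/1000+149/500→107/200; 93/200+107/200→1. L = 2 ≈ 2.0000.
L − H = 2.0000 − 1.9914 = 0.009 bits.

0.009 bits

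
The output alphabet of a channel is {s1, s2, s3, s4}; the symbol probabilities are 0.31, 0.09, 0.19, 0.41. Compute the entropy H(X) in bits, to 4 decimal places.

H = −Σ pᵢ log₂ pᵢ.
−0.31·log₂(0.31) = 0.5238
−0.09·log₂(0.09) = 0.3127
−0.19·log₂(0.19) = 0.4552
−0.41·log₂(0.41) = 0.5274
Sum ≈ 1.8191 → 1.8191 bits.

1.8191 bits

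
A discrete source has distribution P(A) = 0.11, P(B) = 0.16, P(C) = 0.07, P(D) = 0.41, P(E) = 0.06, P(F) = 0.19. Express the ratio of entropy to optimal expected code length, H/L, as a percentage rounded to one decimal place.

98.2%

Entropy H = −Σ p log₂ p ≈ 2.2680 bits.
Huffman merges: 3/50+7/100→13/100; 11/100+13/100→6/25; 4/25+19/100→7/20; 6/25+7/20→59/100; 41/100+59/100→1. L = 231/100 ≈ 2.3100.
Efficiency = H/L = 2.2680/2.3100 = 98.2%.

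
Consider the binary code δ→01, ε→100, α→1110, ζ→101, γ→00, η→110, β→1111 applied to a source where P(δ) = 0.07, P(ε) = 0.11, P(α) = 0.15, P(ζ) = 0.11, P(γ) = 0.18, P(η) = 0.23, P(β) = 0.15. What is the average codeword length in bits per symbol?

L̄ = Σ pᵢ·ℓᵢ = 0.07·2 + 0.11·3 + 0.15·4 + 0.11·3 + 0.18·2 + 0.23·3 + 0.15·4 = 3.05 bits/symbol.

3.05 bits/symbol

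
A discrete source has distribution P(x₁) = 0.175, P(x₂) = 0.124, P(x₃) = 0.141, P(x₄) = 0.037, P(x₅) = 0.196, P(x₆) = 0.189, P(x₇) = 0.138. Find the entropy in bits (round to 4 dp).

2.6974 bits

H = −Σ pᵢ log₂ pᵢ.
−0.175·log₂(0.175) = 0.4401
−0.124·log₂(0.124) = 0.3734
−0.141·log₂(0.141) = 0.3985
−0.037·log₂(0.037) = 0.1760
−0.196·log₂(0.196) = 0.4608
−0.189·log₂(0.189) = 0.4543
−0.138·log₂(0.138) = 0.3943
Sum ≈ 2.6974 → 2.6974 bits.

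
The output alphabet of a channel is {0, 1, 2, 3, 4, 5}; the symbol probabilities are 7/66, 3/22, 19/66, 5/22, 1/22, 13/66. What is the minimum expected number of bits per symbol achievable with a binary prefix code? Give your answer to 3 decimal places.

Repeatedly combine the two least-probable nodes; the expected code length is the sum of the merged weights.
merge 1/22 + 7/66 → 5/33
merge 3/22 + 5/33 → 19/66
merge 13/66 + 5/22 → 14/33
merge 19/66 + 19/66 → 19/33
merge 14/33 + 19/33 → 1
L = 5/33 + 19/66 + 14/33 + 19/33 + 1 = 161/66 ≈ 2.439 bits/symbol.

2.439 bits/symbol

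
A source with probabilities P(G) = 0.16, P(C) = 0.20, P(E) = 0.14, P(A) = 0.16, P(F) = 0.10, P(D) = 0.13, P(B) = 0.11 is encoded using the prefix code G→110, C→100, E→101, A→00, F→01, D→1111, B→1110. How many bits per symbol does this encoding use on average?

2.98 bits/symbol

L̄ = Σ pᵢ·ℓᵢ = 0.16·3 + 0.20·3 + 0.14·3 + 0.16·2 + 0.10·2 + 0.13·4 + 0.11·4 = 2.98 bits/symbol.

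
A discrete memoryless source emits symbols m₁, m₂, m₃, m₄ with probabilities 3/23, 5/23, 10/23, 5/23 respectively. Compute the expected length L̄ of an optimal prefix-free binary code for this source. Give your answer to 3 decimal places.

Repeatedly combine the two least-probable nodes; the expected code length is the sum of the merged weights.
merge 3/23 + 5/23 → 8/23
merge 5/23 + 8/23 → 13/23
merge 10/23 + 13/23 → 1
L = 8/23 + 13/23 + 1 = 44/23 ≈ 1.913 bits/symbol.

1.913 bits/symbol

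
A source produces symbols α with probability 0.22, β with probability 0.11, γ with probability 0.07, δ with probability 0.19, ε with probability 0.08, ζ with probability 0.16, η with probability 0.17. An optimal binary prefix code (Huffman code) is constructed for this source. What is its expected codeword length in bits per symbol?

Repeatedly combine the two least-probable nodes; the expected code length is the sum of the merged weights.
merge 7/100 + 2/25 → 3/20
merge 11/100 + 3/20 → 13/50
merge 4/25 + 17/100 → 33/100
merge 19/100 + 11/50 → 41/100
merge 13/50 + 33/100 → 59/100
merge 41/100 + 59/100 → 1
L = 3/20 + 13/50 + 33/100 + 41/100 + 59/100 + 1 = 137/50 = 2.74 bits/symbol.

2.74 bits/symbol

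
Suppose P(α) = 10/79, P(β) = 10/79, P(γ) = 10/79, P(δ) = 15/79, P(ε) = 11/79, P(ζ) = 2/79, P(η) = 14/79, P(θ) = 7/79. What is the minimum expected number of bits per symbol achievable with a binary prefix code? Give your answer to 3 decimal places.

Repeatedly combine the two least-probable nodes; the expected code length is the sum of the merged weights.
merge 2/79 + 7/79 → 9/79
merge 9/79 + 10/79 → 19/79
merge 10/79 + 10/79 → 20/79
merge 11/79 + 14/79 → 25/79
merge 15/79 + 19/79 → 34/79
merge 20/79 + 25/79 → 45/79
merge 34/79 + 45/79 → 1
L = 9/79 + 19/79 + 20/79 + 25/79 + 34/79 + 45/79 + 1 = 231/79 ≈ 2.924 bits/symbol.

2.924 bits/symbol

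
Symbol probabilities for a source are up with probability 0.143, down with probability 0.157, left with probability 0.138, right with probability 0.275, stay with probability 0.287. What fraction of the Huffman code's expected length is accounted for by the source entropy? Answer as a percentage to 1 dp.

98.4%

Entropy H = −Σ p log₂ p ≈ 2.2440 bits.
Huffman merges: 69/500+143/1000→281/1000; 157/1000+11/40→54/125; 281/1000+287/1000→71/125; 54/125+71/125→1. L = 2281/1000 ≈ 2.2810.
Efficiency = H/L = 2.2440/2.2810 = 98.4%.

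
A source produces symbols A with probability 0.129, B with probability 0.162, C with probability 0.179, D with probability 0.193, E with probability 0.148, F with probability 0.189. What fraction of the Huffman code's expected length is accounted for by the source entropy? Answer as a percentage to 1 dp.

Entropy H = −Σ p log₂ p ≈ 2.5711 bits.
Huffman merges: 129/1000+37/250→277/1000; 81/500+179/1000→341/1000; 189/1000+193/1000→191/500; 277/1000+341/1000→309/500; 191/500+309/500→1. L = 1309/500 ≈ 2.6180.
Efficiency = H/L = 2.5711/2.6180 = 98.2%.

98.2%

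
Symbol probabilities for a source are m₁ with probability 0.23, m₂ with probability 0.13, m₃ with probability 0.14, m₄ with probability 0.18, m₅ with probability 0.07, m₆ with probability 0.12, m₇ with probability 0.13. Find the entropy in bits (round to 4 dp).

2.7310 bits

H = −Σ pᵢ log₂ pᵢ.
−0.23·log₂(0.23) = 0.4877
−0.13·log₂(0.13) = 0.3826
−0.14·log₂(0.14) = 0.3971
−0.18·log₂(0.18) = 0.4453
−0.07·log₂(0.07) = 0.2686
−0.12·log₂(0.12) = 0.3671
−0.13·log₂(0.13) = 0.3826
Sum ≈ 2.7310 → 2.7310 bits.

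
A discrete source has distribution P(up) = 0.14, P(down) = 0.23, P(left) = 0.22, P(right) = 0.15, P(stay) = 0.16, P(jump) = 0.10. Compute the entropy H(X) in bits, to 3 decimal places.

H = −Σ pᵢ log₂ pᵢ.
−0.14·log₂(0.14) = 0.3971
−0.23·log₂(0.23) = 0.4877
−0.22·log₂(0.22) = 0.4806
−0.15·log₂(0.15) = 0.4105
−0.16·log₂(0.16) = 0.4230
−0.10·log₂(0.10) = 0.3322
Sum ≈ 2.5311 → 2.531 bits.

2.531 bits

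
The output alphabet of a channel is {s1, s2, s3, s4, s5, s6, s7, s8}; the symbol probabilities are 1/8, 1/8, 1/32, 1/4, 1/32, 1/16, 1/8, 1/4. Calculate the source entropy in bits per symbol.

Each probability is a power of 1/2, so log₂(1/p) is an integer.
H = Σ p·log₂(1/p) = 1/8·3 + 1/8·3 + 1/32·5 + 1/4·2 + 1/32·5 + 1/16·4 + 1/8·3 + 1/4·2 = 2.6875 bits.

2.6875 bits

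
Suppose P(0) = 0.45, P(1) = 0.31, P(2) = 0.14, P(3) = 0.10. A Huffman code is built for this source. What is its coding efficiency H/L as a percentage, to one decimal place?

Entropy H = −Σ p log₂ p ≈ 1.7715 bits.
Huffman merges: 1/10+7/50→6/25; 6/25+31/100→11/20; 9/20+11/20→1. L = 179/100 ≈ 1.7900.
Efficiency = H/L = 1.7715/1.7900 = 99.0%.

99.0%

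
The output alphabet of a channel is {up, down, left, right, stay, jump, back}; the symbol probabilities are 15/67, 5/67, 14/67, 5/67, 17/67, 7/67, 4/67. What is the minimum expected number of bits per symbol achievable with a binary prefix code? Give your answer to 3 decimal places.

2.627 bits/symbol

Repeatedly combine the two least-probable nodes; the expected code length is the sum of the merged weights.
merge 4/67 + 5/67 → 9/67
merge 5/67 + 7/67 → 12/67
merge 9/67 + 12/67 → 21/67
merge 14/67 + 15/67 → 29/67
merge 17/67 + 21/67 → 38/67
merge 29/67 + 38/67 → 1
L = 9/67 + 12/67 + 21/67 + 29/67 + 38/67 + 1 = 176/67 ≈ 2.627 bits/symbol.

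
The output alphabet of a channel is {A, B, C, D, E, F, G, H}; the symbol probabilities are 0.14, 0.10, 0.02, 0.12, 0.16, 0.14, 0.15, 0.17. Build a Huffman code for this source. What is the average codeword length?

2.95 bits/symbol

Repeatedly combine the two least-probable nodes; the expected code length is the sum of the merged weights.
merge 1/50 + 1/10 → 3/25
merge 3/25 + 3/25 → 6/25
merge 7/50 + 7/50 → 7/25
merge 3/20 + 4/25 → 31/100
merge 17/100 + 6/25 → 41/100
merge 7/25 + 31/100 → 59/100
merge 41/100 + 59/100 → 1
L = 3/25 + 6/25 + 7/25 + 31/100 + 41/100 + 59/100 + 1 = 59/20 = 2.95 bits/symbol.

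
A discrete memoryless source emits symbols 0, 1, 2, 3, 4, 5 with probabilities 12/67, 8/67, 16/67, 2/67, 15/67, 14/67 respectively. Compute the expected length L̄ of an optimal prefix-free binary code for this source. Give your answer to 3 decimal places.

2.478 bits/symbol

Repeatedly combine the two least-probable nodes; the expected code length is the sum of the merged weights.
merge 2/67 + 8/67 → 10/67
merge 10/67 + 12/67 → 22/67
merge 14/67 + 15/67 → 29/67
merge 16/67 + 22/67 → 38/67
merge 29/67 + 38/67 → 1
L = 10/67 + 22/67 + 29/67 + 38/67 + 1 = 166/67 ≈ 2.478 bits/symbol.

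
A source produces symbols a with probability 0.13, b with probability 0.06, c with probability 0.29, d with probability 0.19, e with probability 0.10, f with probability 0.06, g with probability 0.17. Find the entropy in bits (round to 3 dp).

H = −Σ pᵢ log₂ pᵢ.
−0.13·log₂(0.13) = 0.3826
−0.06·log₂(0.06) = 0.2435
−0.29·log₂(0.29) = 0.5179
−0.19·log₂(0.19) = 0.4552
−0.10·log₂(0.10) = 0.3322
−0.06·log₂(0.06) = 0.2435
−0.17·log₂(0.17) = 0.4346
Sum ≈ 2.6096 → 2.610 bits.

2.610 bits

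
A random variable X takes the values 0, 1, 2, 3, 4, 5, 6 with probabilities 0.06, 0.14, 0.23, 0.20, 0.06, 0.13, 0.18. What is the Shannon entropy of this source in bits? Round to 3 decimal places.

2.664 bits

H = −Σ pᵢ log₂ pᵢ.
−0.06·log₂(0.06) = 0.2435
−0.14·log₂(0.14) = 0.3971
−0.23·log₂(0.23) = 0.4877
−0.20·log₂(0.20) = 0.4644
−0.06·log₂(0.06) = 0.2435
−0.13·log₂(0.13) = 0.3826
−0.18·log₂(0.18) = 0.4453
Sum ≈ 2.6642 → 2.664 bits.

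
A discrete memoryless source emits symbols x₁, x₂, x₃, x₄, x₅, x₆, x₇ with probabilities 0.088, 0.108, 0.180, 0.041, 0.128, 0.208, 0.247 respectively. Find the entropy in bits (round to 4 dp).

H = −Σ pᵢ log₂ pᵢ.
−0.088·log₂(0.088) = 0.3086
−0.108·log₂(0.108) = 0.3468
−0.180·log₂(0.180) = 0.4453
−0.041·log₂(0.041) = 0.1889
−0.128·log₂(0.128) = 0.3796
−0.208·log₂(0.208) = 0.4712
−0.247·log₂(0.247) = 0.4983
Sum ≈ 2.6387 → 2.6387 bits.

2.6387 bits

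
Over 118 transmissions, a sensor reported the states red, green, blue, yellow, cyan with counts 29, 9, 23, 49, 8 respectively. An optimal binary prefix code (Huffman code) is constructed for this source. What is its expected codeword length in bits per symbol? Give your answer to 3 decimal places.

2.068 bits/symbol

Probabilities are the counts divided by 118.
Repeatedly combine the two least-probable nodes; the expected code length is the sum of the merged weights.
merge 4/59 + 9/118 → 17/118
merge 17/118 + 23/118 → 20/59
merge 29/118 + 20/59 → 69/118
merge 49/118 + 69/118 → 1
L = 17/118 + 20/59 + 69/118 + 1 = 122/59 ≈ 2.068 bits/symbol.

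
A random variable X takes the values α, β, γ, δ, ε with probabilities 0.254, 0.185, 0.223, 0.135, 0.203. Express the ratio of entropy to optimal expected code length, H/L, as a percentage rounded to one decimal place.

98.8%

Entropy H = −Σ p log₂ p ≈ 2.2923 bits.
Huffman merges: 27/200+37/200→8/25; 203/1000+223/1000→213/500; 127/500+8/25→287/500; 213/500+287/500→1. L = 58/25 ≈ 2.3200.
Efficiency = H/L = 2.2923/2.3200 = 98.8%.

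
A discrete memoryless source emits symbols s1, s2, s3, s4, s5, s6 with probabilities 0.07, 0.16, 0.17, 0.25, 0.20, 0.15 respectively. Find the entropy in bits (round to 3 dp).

H = −Σ pᵢ log₂ pᵢ.
−0.07·log₂(0.07) = 0.2686
−0.16·log₂(0.16) = 0.4230
−0.17·log₂(0.17) = 0.4346
−0.25·log₂(0.25) = 0.5000
−0.20·log₂(0.20) = 0.4644
−0.15·log₂(0.15) = 0.4105
Sum ≈ 2.5011 → 2.501 bits.

2.501 bits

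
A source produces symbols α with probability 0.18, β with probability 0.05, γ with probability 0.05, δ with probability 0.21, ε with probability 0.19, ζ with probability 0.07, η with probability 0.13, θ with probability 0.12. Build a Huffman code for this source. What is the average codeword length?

Repeatedly combine the two least-probable nodes; the expected code length is the sum of the merged weights.
merge 1/20 + 1/20 → 1/10
merge 7/100 + 1/10 → 17/100
merge 3/25 + 13/100 → 1/4
merge 17/100 + 9/50 → 7/20
merge 19/100 + 21/100 → 2/5
merge 1/4 + 7/20 → 3/5
merge 2/5 + 3/5 → 1
L = 1/10 + 17/100 + 1/4 + 7/20 + 2/5 + 3/5 + 1 = 287/100 = 2.87 bits/symbol.

2.87 bits/symbol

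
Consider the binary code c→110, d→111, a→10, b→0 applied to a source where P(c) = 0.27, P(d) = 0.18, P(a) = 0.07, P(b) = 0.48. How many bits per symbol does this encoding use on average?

1.97 bits/symbol

L̄ = Σ pᵢ·ℓᵢ = 0.27·3 + 0.18·3 + 0.07·2 + 0.48·1 = 1.97 bits/symbol.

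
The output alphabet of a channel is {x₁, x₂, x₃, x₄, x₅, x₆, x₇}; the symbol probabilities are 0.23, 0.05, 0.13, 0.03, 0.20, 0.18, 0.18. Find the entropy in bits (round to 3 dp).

H = −Σ pᵢ log₂ pᵢ.
−0.23·log₂(0.23) = 0.4877
−0.05·log₂(0.05) = 0.2161
−0.13·log₂(0.13) = 0.3826
−0.03·log₂(0.03) = 0.1518
−0.20·log₂(0.20) = 0.4644
−0.18·log₂(0.18) = 0.4453
−0.18·log₂(0.18) = 0.4453
Sum ≈ 2.5932 → 2.593 bits.

2.593 bits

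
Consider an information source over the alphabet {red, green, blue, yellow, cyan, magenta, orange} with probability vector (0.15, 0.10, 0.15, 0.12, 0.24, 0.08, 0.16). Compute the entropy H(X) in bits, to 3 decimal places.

H = −Σ pᵢ log₂ pᵢ.
−0.15·log₂(0.15) = 0.4105
−0.10·log₂(0.10) = 0.3322
−0.15·log₂(0.15) = 0.4105
−0.12·log₂(0.12) = 0.3671
−0.24·log₂(0.24) = 0.4941
−0.08·log₂(0.08) = 0.2915
−0.16·log₂(0.16) = 0.4230
Sum ≈ 2.7290 → 2.729 bits.

2.729 bits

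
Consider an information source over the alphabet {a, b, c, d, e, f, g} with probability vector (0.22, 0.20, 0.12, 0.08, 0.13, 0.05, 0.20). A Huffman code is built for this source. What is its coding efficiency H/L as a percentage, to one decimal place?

Entropy H = −Σ p log₂ p ≈ 2.6667 bits.
Huffman merges: 1/20+2/25→13/100; 3/25+13/100→1/4; 13/100+1/5→33/100; 1/5+11/50→21/50; 1/4+33/100→29/50; 21/50+29/50→1. L = 271/100 ≈ 2.7100.
Efficiency = H/L = 2.6667/2.7100 = 98.4%.

98.4%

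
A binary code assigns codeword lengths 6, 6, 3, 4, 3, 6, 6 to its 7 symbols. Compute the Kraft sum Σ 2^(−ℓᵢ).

With common denominator 2^6 = 64: Σ 2^(−ℓᵢ) = 1/64 + 1/64 + 8/64 + 4/64 + 8/64 + 1/64 + 1/64 = 24/64 = 0.375.

0.375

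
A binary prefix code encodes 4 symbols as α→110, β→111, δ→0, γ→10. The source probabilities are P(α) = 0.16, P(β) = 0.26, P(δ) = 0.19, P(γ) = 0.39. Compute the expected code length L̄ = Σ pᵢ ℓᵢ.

L̄ = Σ pᵢ·ℓᵢ = 0.16·3 + 0.26·3 + 0.19·1 + 0.39·2 = 2.23 bits/symbol.

2.23 bits/symbol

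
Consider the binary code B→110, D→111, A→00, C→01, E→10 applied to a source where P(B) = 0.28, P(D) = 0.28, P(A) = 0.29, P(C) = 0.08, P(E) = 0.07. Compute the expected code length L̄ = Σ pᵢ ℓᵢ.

L̄ = Σ pᵢ·ℓᵢ = 0.28·3 + 0.28·3 + 0.29·2 + 0.08·2 + 0.07·2 = 2.56 bits/symbol.

2.56 bits/symbol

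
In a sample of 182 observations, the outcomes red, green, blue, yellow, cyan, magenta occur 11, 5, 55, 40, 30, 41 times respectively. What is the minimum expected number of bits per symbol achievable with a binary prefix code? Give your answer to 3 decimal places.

2.341 bits/symbol

Probabilities are the counts divided by 182.
Repeatedly combine the two least-probable nodes; the expected code length is the sum of the merged weights.
merge 5/182 + 11/182 → 8/91
merge 8/91 + 15/91 → 23/91
merge 20/91 + 41/182 → 81/182
merge 23/91 + 55/182 → 101/182
merge 81/182 + 101/182 → 1
L = 8/91 + 23/91 + 81/182 + 101/182 + 1 = 213/91 ≈ 2.341 bits/symbol.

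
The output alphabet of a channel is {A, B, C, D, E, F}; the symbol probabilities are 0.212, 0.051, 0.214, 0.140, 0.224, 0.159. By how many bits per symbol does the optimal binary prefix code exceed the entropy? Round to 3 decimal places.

Entropy H = −Σ p log₂ p ≈ 2.4718 bits.
Huffman merges: 51/1000+7/50→191/1000; 159/1000+191/1000→7/20; 53/250+107/500→213/500; 28/125+7/20→287/500; 213/500+287/500→1. L = 2541/1000 ≈ 2.5410.
L − H = 2.5410 − 2.4718 = 0.069 bits.

0.069 bits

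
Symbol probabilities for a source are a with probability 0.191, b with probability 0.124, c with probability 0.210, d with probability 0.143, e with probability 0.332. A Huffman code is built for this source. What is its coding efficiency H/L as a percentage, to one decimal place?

98.4%

Entropy H = −Σ p log₂ p ≈ 2.2318 bits.
Huffman merges: 31/250+143/1000→267/1000; 191/1000+21/100→401/1000; 267/1000+83/250→599/1000; 401/1000+599/1000→1. L = 2267/1000 ≈ 2.2670.
Efficiency = H/L = 2.2318/2.2670 = 98.4%.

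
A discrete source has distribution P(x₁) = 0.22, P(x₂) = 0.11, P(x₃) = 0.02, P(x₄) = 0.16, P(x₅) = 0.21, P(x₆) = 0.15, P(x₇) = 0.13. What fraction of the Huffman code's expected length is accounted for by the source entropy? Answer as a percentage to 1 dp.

97.5%

Entropy H = −Σ p log₂ p ≈ 2.6328 bits.
Huffman merges: 1/50+11/100→13/100; 13/100+13/100→13/50; 3/20+4/25→31/100; 21/100+11/50→43/100; 13/50+31/100→57/100; 43/100+57/100→1. L = 27/10 ≈ 2.7000.
Efficiency = H/L = 2.6328/2.7000 = 97.5%.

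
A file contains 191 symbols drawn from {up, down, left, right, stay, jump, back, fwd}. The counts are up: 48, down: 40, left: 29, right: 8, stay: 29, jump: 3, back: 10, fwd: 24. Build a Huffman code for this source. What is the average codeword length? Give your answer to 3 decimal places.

2.707 bits/symbol

Probabilities are the counts divided by 191.
Repeatedly combine the two least-probable nodes; the expected code length is the sum of the merged weights.
merge 3/191 + 8/191 → 11/191
merge 10/191 + 11/191 → 21/191
merge 21/191 + 24/191 → 45/191
merge 29/191 + 29/191 → 58/191
merge 40/191 + 45/191 → 85/191
merge 48/191 + 58/191 → 106/191
merge 85/191 + 106/191 → 1
L = 11/191 + 21/191 + 45/191 + 58/191 + 85/191 + 106/191 + 1 = 517/191 ≈ 2.707 bits/symbol.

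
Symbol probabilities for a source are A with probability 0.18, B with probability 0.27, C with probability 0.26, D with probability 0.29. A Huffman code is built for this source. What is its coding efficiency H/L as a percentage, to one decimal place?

Entropy H = −Σ p log₂ p ≈ 1.9785 bits.
Huffman merges: 9/50+13/50→11/25; 27/100+29/100→14/25; 11/25+14/25→1. L = 2 ≈ 2.0000.
Efficiency = H/L = 1.9785/2.0000 = 98.9%.

98.9%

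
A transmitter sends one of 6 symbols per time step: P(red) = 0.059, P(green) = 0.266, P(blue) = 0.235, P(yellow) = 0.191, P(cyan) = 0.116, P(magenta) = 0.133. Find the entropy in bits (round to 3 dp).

H = −Σ pᵢ log₂ pᵢ.
−0.059·log₂(0.059) = 0.2409
−0.266·log₂(0.266) = 0.5082
−0.235·log₂(0.235) = 0.4910
−0.191·log₂(0.191) = 0.4562
−0.116·log₂(0.116) = 0.3605
−0.133·log₂(0.133) = 0.3871
Sum ≈ 2.4439 → 2.444 bits.

2.444 bits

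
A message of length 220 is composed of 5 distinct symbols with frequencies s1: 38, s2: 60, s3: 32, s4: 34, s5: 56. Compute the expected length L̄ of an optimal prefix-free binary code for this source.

2.3 bits/symbol

Probabilities are the counts divided by 220.
Repeatedly combine the two least-probable nodes; the expected code length is the sum of the merged weights.
merge 8/55 + 17/110 → 3/10
merge 19/110 + 14/55 → 47/110
merge 3/11 + 3/10 → 63/110
merge 47/110 + 63/110 → 1
L = 3/10 + 47/110 + 63/110 + 1 = 23/10 = 2.3 bits/symbol.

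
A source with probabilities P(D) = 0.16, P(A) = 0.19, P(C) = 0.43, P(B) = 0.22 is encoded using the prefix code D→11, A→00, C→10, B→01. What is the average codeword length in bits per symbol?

L̄ = Σ pᵢ·ℓᵢ = 0.16·2 + 0.19·2 + 0.43·2 + 0.22·2 = 2 bits/symbol.

2 bits/symbol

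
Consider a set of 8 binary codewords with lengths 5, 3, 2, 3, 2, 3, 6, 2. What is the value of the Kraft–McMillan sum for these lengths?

1.171875

With common denominator 2^6 = 64: Σ 2^(−ℓᵢ) = 2/64 + 8/64 + 16/64 + 8/64 + 16/64 + 8/64 + 1/64 + 16/64 = 75/64 = 1.171875.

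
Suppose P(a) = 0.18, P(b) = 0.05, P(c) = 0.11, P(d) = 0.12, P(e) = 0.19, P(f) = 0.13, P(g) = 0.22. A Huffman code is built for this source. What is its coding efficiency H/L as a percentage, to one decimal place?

98.1%

Entropy H = −Σ p log₂ p ≈ 2.6972 bits.
Huffman merges: 1/20+11/100→4/25; 3/25+13/100→1/4; 4/25+9/50→17/50; 19/100+11/50→41/100; 1/4+17/50→59/100; 41/100+59/100→1. L = 11/4 ≈ 2.7500.
Efficiency = H/L = 2.6972/2.7500 = 98.1%.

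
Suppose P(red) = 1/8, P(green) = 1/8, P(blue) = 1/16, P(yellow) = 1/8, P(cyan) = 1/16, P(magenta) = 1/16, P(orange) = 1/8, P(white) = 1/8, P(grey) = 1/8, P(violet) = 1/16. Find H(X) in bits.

3.25 bits

Each probability is a power of 1/2, so log₂(1/p) is an integer.
H = Σ p·log₂(1/p) = 1/8·3 + 1/8·3 + 1/16·4 + 1/8·3 + 1/16·4 + 1/16·4 + 1/8·3 + 1/8·3 + 1/8·3 + 1/16·4 = 3.25 bits.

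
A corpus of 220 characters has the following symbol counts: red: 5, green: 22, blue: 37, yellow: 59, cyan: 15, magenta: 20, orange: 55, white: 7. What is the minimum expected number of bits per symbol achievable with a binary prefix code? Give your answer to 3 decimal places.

2.659 bits/symbol

Probabilities are the counts divided by 220.
Repeatedly combine the two least-probable nodes; the expected code length is the sum of the merged weights.
merge 1/44 + 7/220 → 3/55
merge 3/55 + 3/44 → 27/220
merge 1/11 + 1/10 → 21/110
merge 27/220 + 37/220 → 16/55
merge 21/110 + 1/4 → 97/220
merge 59/220 + 16/55 → 123/220
merge 97/220 + 123/220 → 1
L = 3/55 + 27/220 + 21/110 + 16/55 + 97/220 + 123/220 + 1 = 117/44 ≈ 2.659 bits/symbol.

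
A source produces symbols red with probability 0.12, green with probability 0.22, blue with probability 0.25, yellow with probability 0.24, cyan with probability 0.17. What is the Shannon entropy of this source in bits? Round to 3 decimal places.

2.276 bits

H = −Σ pᵢ log₂ pᵢ.
−0.12·log₂(0.12) = 0.3671
−0.22·log₂(0.22) = 0.4806
−0.25·log₂(0.25) = 0.5000
−0.24·log₂(0.24) = 0.4941
−0.17·log₂(0.17) = 0.4346
Sum ≈ 2.2764 → 2.276 bits.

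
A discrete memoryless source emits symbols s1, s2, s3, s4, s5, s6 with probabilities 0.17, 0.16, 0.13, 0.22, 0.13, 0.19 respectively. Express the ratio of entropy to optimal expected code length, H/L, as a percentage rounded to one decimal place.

98.8%

Entropy H = −Σ p log₂ p ≈ 2.5587 bits.
Huffman merges: 13/100+13/100→13/50; 4/25+17/100→33/100; 19/100+11/50→41/100; 13/50+33/100→59/100; 41/100+59/100→1. L = 259/100 ≈ 2.5900.
Efficiency = H/L = 2.5587/2.5900 = 98.8%.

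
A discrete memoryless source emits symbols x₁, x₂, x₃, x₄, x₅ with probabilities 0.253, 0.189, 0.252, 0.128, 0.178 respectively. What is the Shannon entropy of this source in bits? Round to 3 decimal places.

2.280 bits

H = −Σ pᵢ log₂ pᵢ.
−0.253·log₂(0.253) = 0.5016
−0.189·log₂(0.189) = 0.4543
−0.252·log₂(0.252) = 0.5011
−0.128·log₂(0.128) = 0.3796
−0.178·log₂(0.178) = 0.4432
Sum ≈ 2.2799 → 2.280 bits.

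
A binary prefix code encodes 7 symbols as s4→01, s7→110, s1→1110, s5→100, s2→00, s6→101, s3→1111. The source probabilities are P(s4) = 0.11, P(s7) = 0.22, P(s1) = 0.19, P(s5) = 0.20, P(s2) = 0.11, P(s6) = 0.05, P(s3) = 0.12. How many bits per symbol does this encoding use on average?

3.09 bits/symbol

L̄ = Σ pᵢ·ℓᵢ = 0.11·2 + 0.22·3 + 0.19·4 + 0.20·3 + 0.11·2 + 0.05·3 + 0.12·4 = 3.09 bits/symbol.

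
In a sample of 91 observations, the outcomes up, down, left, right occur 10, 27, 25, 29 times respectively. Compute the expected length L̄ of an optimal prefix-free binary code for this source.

2 bits/symbol

Probabilities are the counts divided by 91.
Repeatedly combine the two least-probable nodes; the expected code length is the sum of the merged weights.
merge 10/91 + 25/91 → 5/13
merge 27/91 + 29/91 → 8/13
merge 5/13 + 8/13 → 1
L = 5/13 + 8/13 + 1 = 2 bits/symbol.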